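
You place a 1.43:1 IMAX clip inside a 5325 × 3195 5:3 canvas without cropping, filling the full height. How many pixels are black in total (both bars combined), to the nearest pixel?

2415899 pixels

The clip is 3195 × 1.430 ≈ 4568.8500 px wide.
Black = 5325 − 4568.8500 = 756.1500 px.
Across the 3195-px span: 756.1500 × 3195 ≈ 2415899 px.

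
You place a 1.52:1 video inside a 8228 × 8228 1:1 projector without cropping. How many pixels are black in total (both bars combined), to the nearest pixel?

Since 1.520 > 1.000, the video is width-limited.
The video is 8228 / 1.520 ≈ 5413.1579 px tall.
8228 − 5413.1579 = 2814.8421 px of bars.
Bar area = 2814.8421 × 8228 ≈ 23160521 px.

23160521 pixels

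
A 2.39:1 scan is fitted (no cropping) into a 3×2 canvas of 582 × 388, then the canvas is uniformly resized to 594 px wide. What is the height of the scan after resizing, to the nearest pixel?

In the 582×388 frame the scan fills the width: height = 582 / 2.390 ≈ 243.51 px.
Resizing to 594 px wide multiplies everything by 1.0206: 243.51 → 248.54 px.

249 px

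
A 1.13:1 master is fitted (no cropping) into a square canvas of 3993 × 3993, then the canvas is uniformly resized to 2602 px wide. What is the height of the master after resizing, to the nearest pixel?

Fitted into 3993×3993, the master spans the width; its height is 3993 / 1.130 ≈ 3533.63 px.
Resizing to 2602 px wide multiplies everything by 0.6516: 3533.63 → 2302.65 px.

2303 px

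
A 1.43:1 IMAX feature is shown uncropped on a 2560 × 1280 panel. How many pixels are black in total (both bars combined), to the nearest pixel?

1.43:1 IMAX is narrower than Univisium 2:1, so it spans the full height.
The feature is 1280 × 1.430 ≈ 1830.4000 px wide.
Black = 2560 − 1830.4000 = 729.6000 px.
Across the 1280-px span: 729.6000 × 1280 ≈ 933888 px.

933888 pixels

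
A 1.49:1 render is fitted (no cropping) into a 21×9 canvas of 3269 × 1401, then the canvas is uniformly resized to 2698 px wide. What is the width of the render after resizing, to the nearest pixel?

Fitted into 3269×1401, the render spans the height; its width is 1401 × 1.490 ≈ 2087.49 px.
The frame scales by 2698/3269 = 0.8253; 2087.49 × 0.8253 ≈ 1722.87 px.

1723 px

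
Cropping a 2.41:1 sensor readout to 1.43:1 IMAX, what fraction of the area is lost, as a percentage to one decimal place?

40.7%

The height stays; only width is cut (since 1.43:1 IMAX is narrower than 2.41:1).
Fraction kept = (1.430)/(2.410) ≈ 59.34%, so 40.66% is lost.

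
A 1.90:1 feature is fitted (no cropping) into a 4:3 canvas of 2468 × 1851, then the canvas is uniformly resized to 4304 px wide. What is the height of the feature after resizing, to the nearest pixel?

2265 px

At 2468×1851 the feature is width-limited, so height = 2468 / 1.900 ≈ 1298.95 px.
The frame scales by 4304/2468 = 1.7439; 1298.95 × 1.7439 ≈ 2265.26 px.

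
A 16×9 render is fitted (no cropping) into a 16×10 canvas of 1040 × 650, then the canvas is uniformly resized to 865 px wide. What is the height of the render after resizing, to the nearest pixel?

487 px

At 1040×650 the render is width-limited, so height = 1040 × 9/16 ≈ 585.00 px.
The frame scales by 865/1040 = 0.8317; 585.00 × 0.8317 ≈ 486.56 px.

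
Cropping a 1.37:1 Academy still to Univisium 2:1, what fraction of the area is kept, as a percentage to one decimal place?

Univisium 2:1 is wider than 1.37:1 Academy, so the crop keeps the full width and trims the height.
Area ratio = (1.370)/(2.000) = 68.50% retained.

68.5%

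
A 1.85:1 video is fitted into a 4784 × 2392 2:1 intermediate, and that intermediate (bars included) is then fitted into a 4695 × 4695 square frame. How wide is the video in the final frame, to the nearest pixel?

Inside the 4784×2392 canvas the video is height-limited at 4425.20 × 2392.00.
2:1 in 4695×4695: fills the width, so the intermediate becomes 4695.00 × 2347.50 — a scale of ×0.9814.
Applying the same ×0.9814: 4425.20 → 4342.88.

4343 px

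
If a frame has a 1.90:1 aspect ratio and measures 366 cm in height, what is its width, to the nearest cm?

366 × 1.900 = 695.40.

695 cm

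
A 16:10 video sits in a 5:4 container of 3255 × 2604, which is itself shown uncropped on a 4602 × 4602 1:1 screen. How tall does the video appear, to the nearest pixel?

2876 px

16:10 in 3255×2604: fills the width, so the video is 3255.00 × 2034.38.
5:4 in 4602×4602: fills the width, so the intermediate becomes 4602.00 × 3681.60 — a scale of ×1.4138.
So the video's height is 2034.38 × 1.4138 ≈ 2876.25.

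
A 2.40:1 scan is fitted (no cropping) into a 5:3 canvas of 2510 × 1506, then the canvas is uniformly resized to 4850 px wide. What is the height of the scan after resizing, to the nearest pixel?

2021 px

In the 2510×1506 frame the scan fills the width: height = 2510 / 2.400 ≈ 1045.83 px.
The frame scales by 4850/2510 = 1.9323; 1045.83 × 1.9323 ≈ 2020.83 px.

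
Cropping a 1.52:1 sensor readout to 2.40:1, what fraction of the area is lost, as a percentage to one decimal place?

Going from 1.52:1 to 2.40:1 means cutting height while keeping width.
(1.520)/(2.400) ≈ 0.633 of the area survives, leaving 36.67% discarded.

36.7%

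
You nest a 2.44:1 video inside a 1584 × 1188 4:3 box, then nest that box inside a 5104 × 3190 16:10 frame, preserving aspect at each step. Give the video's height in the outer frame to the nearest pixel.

1743 px

Inside the 1584×1188 canvas the video is width-limited at 1584.00 × 649.18.
The 4:3 canvas is height-limited in 5104×3190, giving 4253.33 × 3190.00; scale factor 2.6852.
Applying the same ×2.6852: 649.18 → 1743.17.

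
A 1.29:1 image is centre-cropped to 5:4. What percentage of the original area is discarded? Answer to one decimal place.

The height stays; only width is cut (since 5:4 is narrower than 1.29:1).
Fraction kept = (1.250)/(1.290) ≈ 96.90%, so 3.10% is lost.

3.1%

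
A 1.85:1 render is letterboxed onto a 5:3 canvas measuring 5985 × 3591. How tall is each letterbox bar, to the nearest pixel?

1.85:1 (1.850) > 5:3 (1.667), so the render fills the width.
Content height = 5985 / 1.850 ≈ 3235.14 px.
3591 − 3235.14 = 355.86 px of bars (177.93 each).

178 px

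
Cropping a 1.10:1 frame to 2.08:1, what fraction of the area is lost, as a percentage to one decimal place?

47.1%

Going from 1.10:1 to 2.08:1 means cutting height while keeping width.
(1.100)/(2.080) ≈ 0.529 of the area survives, leaving 47.12% discarded.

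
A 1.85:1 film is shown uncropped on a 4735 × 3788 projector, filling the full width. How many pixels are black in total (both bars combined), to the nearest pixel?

That makes the image 2559.4595 px tall (4735 / 1.850).
3788 − 2559.4595 = 1228.5405 px of bars.
Bar area = 1228.5405 × 4735 ≈ 5817139 px.

5817139 pixels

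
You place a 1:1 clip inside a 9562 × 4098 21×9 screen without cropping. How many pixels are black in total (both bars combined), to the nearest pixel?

1:1 is narrower than 21×9, so it spans the full height.
That makes the image 4098.0000 px wide (4098 × 1/1).
Black = 9562 − 4098.0000 = 5464.0000 px.
Across the 4098-px span: 5464.0000 × 4098 ≈ 22391472 px.

22391472 pixels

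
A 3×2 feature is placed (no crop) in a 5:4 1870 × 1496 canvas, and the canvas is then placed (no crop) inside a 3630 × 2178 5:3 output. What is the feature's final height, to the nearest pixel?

Inside the 1870×1496 canvas the feature is width-limited at 1870.00 × 1246.67.
The 5:4 canvas is height-limited in 3630×2178, giving 2722.50 × 2178.00; scale factor 1.4559.
The feature scales with it: height 1246.67 × 1.4559 ≈ 1815.00.

1815 px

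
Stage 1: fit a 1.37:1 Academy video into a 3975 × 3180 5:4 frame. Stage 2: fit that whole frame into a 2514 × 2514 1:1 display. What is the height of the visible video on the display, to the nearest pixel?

1835 px

Inside the 3975×3180 canvas the video is width-limited at 3975.00 × 2901.46.
5:4 in 2514×2514: fills the width, so the intermediate becomes 2514.00 × 2011.20 — a scale of ×0.6325.
So the video's height is 2901.46 × 0.6325 ≈ 1835.04.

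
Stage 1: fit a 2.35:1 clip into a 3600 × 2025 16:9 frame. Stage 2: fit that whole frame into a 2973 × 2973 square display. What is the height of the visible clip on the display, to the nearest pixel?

2.35:1 in 3600×2025: fills the width, so the clip is 3600.00 × 1531.91.
The 16:9 canvas is width-limited in 2973×2973, giving 2973.00 × 1672.31; scale factor 0.8258.
So the clip's height is 1531.91 × 0.8258 ≈ 1265.11.

1265 px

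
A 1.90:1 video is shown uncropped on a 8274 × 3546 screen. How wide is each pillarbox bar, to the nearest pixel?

768 px

1.90:1 is narrower than 21:9, so it spans the full height.
That makes the image 6737.40 px wide (3546 × 1.900).
8274 − 6737.40 = 1536.60 px of bars (768.30 each).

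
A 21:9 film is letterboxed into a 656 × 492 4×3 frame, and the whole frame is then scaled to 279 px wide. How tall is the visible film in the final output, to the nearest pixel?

Fitted into 656×492, the film spans the width; its height is 656 × 9/21 ≈ 281.14 px.
The frame scales by 279/656 = 0.4253; 281.14 × 0.4253 ≈ 119.57 px.

120 px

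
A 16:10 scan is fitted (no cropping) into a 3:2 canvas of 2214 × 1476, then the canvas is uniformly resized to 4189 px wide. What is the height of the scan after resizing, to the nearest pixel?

In the 2214×1476 frame the scan fills the width: height = 2214 × 10/16 ≈ 1383.75 px.
Scaling 2214 → 4189 is ×1.8921, so the height becomes 1383.75 × 1.8921 ≈ 2618.12 px.

2618 px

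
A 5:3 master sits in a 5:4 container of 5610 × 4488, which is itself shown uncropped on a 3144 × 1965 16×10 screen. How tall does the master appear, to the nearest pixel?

1474 px

Inside the 5610×4488 canvas the master is width-limited at 5610.00 × 3366.00.
Second fit — the 5:4 canvas into 3144×1965 spans the height: 2456.25 × 1965.00 (×0.4378 from 5610×4488).
So the master's height is 3366.00 × 0.4378 ≈ 1473.75.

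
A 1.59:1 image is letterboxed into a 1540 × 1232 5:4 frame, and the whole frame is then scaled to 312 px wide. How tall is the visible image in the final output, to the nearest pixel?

In the 1540×1232 frame the image fills the width: height = 1540 / 1.590 ≈ 968.55 px.
Scaling 1540 → 312 is ×0.2026, so the height becomes 968.55 × 0.2026 ≈ 196.23 px.

196 px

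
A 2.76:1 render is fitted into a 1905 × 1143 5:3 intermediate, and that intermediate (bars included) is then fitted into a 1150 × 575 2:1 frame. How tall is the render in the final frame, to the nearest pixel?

2.76:1 in 1905×1143: fills the width, so the render is 1905.00 × 690.22.
Second fit — the 5:3 canvas into 1150×575 spans the height: 958.33 × 575.00 (×0.5031 from 1905×1143).
Applying the same ×0.5031: 690.22 → 347.22.

347 px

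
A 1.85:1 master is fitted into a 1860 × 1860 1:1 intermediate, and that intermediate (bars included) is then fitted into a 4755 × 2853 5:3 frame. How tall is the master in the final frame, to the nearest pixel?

Inside the 1860×1860 canvas the master is width-limited at 1860.00 × 1005.41.
Second fit — the 1:1 canvas into 4755×2853 spans the height: 2853.00 × 2853.00 (×1.5339 from 1860×1860).
Applying the same ×1.5339: 1005.41 → 1542.16.

1542 px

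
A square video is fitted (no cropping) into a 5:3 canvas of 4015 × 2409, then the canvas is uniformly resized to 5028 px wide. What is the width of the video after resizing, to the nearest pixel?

At 4015×2409 the video is height-limited, so width = 2409 × 1/1 ≈ 2409.00 px.
The frame scales by 5028/4015 = 1.2523; 2409.00 × 1.2523 ≈ 3016.80 px.

3017 px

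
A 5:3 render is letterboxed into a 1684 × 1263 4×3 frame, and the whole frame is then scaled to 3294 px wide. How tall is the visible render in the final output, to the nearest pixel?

1976 px

In the 1684×1263 frame the render fills the width: height = 1684 × 3/5 ≈ 1010.40 px.
The frame scales by 3294/1684 = 1.9561; 1010.40 × 1.9561 ≈ 1976.40 px.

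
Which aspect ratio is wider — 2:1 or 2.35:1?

2.35:1

2 and 2.35; 2.35 > 2.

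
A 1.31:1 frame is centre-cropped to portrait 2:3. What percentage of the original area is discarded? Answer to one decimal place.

Going from 1.31:1 to portrait 2:3 means cutting width while keeping height.
(0.667)/(1.310) ≈ 0.509 of the area survives, leaving 49.11% discarded.

49.1%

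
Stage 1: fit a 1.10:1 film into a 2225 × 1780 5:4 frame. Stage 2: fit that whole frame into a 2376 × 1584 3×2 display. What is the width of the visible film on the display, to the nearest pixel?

1742 px

First fit — 1.10:1 into 2225×1780 spans the height: 1958.00 × 1780.00.
Second fit — the 5:4 canvas into 2376×1584 spans the height: 1980.00 × 1584.00 (×0.8899 from 2225×1780).
Applying the same ×0.8899: 1958.00 → 1742.40.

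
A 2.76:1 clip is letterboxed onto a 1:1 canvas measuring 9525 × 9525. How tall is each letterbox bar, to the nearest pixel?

3037 px

2.76:1 is wider than 1:1, so it spans the full width.
Content height = 9525 / 2.760 ≈ 3451.09 px.
Black = 9525 − 3451.09 = 6073.91 px, or 3036.96 per bar.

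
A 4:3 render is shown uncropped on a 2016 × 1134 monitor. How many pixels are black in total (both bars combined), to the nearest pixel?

571536 pixels

4:3 (1.333) < 16:9 (1.778), so the render fills the height.
Content width = 1134 × 4/3 ≈ 1512.0000 px.
Leftover width: 2016 − 1512.0000 = 504.0000 px.
Bar area = 504.0000 × 1134 ≈ 571536 px.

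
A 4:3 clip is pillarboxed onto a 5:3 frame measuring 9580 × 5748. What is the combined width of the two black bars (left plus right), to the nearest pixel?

1916 px

4:3 is narrower than 5:3, so it spans the full height.
That makes the image 7664.00 px wide (5748 × 4/3).
Leftover width: 9580 − 7664.00 = 1916.00 px.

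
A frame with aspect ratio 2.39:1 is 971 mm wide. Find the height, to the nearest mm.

At 2.39:1, 971 / 2.390 ≈ 406.28.

406 mm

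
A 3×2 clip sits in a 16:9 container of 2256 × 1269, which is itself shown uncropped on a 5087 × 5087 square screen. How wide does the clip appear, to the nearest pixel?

3×2 in 2256×1269: fills the height, so the clip is 1903.50 × 1269.00.
The 16:9 canvas is width-limited in 5087×5087, giving 5087.00 × 2861.44; scale factor 2.2549.
Applying the same ×2.2549: 1903.50 → 4292.16.

4292 px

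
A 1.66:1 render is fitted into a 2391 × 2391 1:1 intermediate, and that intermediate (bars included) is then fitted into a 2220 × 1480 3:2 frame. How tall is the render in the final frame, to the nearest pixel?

892 px

Inside the 2391×2391 canvas the render is width-limited at 2391.00 × 1440.36.
1:1 in 2220×1480: fills the height, so the intermediate becomes 1480.00 × 1480.00 — a scale of ×0.6190.
Applying the same ×0.6190: 1440.36 → 891.57.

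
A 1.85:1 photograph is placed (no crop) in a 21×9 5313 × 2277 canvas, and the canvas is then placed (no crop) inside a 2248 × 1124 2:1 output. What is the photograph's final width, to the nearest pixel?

1782 px

First fit — 1.85:1 into 5313×2277 spans the height: 4212.45 × 2277.00.
The 21×9 canvas is width-limited in 2248×1124, giving 2248.00 × 963.43; scale factor 0.4231.
The photograph scales with it: width 4212.45 × 0.4231 ≈ 1782.34.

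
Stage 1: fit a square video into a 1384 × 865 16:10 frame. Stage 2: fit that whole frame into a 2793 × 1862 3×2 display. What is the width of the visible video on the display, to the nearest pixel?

1746 px

First fit — square into 1384×865 spans the height: 865.00 × 865.00.
Second fit — the 16:10 canvas into 2793×1862 spans the width: 2793.00 × 1745.62 (×2.0181 from 1384×865).
Applying the same ×2.0181: 865.00 → 1745.62.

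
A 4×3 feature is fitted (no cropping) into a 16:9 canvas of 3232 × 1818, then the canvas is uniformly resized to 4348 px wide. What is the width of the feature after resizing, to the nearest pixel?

In the 3232×1818 frame the feature fills the height: width = 1818 × 4/3 ≈ 2424.00 px.
Resizing to 4348 px wide multiplies everything by 1.3453: 2424.00 → 3261.00 px.

3261 px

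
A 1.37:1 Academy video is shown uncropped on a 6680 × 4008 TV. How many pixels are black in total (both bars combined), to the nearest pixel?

1.37:1 Academy is narrower than 5:3, so it spans the full height.
That makes the image 5490.9600 px wide (4008 × 1.370).
Black = 6680 − 5490.9600 = 1189.0400 px.
Across the 4008-px span: 1189.0400 × 4008 ≈ 4765672 px.

4765672 pixels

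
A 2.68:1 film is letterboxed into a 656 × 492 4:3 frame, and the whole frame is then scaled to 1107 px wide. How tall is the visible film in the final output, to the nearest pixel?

413 px

At 656×492 the film is width-limited, so height = 656 / 2.680 ≈ 244.78 px.
Scaling 656 → 1107 is ×1.6875, so the height becomes 244.78 × 1.6875 ≈ 413.06 px.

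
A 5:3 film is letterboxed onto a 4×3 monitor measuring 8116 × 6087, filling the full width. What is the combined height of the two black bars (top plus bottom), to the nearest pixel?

1217 px

The film is 8116 × 3/5 ≈ 4869.60 px tall.
6087 − 4869.60 = 1217.40 px of bars.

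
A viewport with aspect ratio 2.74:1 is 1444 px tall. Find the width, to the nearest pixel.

At 2.74:1, 1444 × 2.740 ≈ 3956.56.

3957 px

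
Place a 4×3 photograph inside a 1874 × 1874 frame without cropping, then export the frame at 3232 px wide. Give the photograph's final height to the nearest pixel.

2424 px

Fitted into 1874×1874, the photograph spans the width; its height is 1874 × 3/4 ≈ 1405.50 px.
Scaling 1874 → 3232 is ×1.7247, so the height becomes 1405.50 × 1.7247 ≈ 2424.00 px.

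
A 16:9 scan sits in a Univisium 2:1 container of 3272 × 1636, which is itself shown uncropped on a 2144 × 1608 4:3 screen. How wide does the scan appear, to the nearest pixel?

1906 px

16:9 in 3272×1636: fills the height, so the scan is 2908.44 × 1636.00.
Univisium 2:1 in 2144×1608: fills the width, so the intermediate becomes 2144.00 × 1072.00 — a scale of ×0.6553.
The scan scales with it: width 2908.44 × 0.6553 ≈ 1905.78.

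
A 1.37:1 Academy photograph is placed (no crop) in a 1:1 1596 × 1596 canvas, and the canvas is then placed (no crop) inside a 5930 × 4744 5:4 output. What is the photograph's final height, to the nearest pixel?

3463 px

Inside the 1596×1596 canvas the photograph is width-limited at 1596.00 × 1164.96.
1:1 in 5930×4744: fills the height, so the intermediate becomes 4744.00 × 4744.00 — a scale of ×2.9724.
The photograph scales with it: height 1164.96 × 2.9724 ≈ 3462.77.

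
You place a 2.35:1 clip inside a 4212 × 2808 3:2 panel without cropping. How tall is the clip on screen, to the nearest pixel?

1792 px

2.35:1 (2.350) > 3:2 (1.500), so the clip fills the width.
The clip is 4212 / 2.350 ≈ 1792.34 px tall.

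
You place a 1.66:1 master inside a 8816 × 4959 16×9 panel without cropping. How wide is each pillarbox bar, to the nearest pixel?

Since 1.660 < 1.778, the master is height-limited.
The master is 4959 × 1.660 ≈ 8231.94 px wide.
8816 − 8231.94 = 584.06 px of bars (292.03 each).

292 px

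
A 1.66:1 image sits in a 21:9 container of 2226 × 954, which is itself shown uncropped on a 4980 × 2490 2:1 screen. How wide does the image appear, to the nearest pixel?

3543 px

Inside the 2226×954 canvas the image is height-limited at 1583.64 × 954.00.
Second fit — the 21:9 canvas into 4980×2490 spans the width: 4980.00 × 2134.29 (×2.2372 from 2226×954).
So the image's width is 1583.64 × 2.2372 ≈ 3542.91.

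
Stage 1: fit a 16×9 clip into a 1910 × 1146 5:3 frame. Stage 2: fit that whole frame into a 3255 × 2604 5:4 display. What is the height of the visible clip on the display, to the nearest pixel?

1831 px

Inside the 1910×1146 canvas the clip is width-limited at 1910.00 × 1074.38.
5:3 in 3255×2604: fills the width, so the intermediate becomes 3255.00 × 1953.00 — a scale of ×1.7042.
Applying the same ×1.7042: 1074.38 → 1830.94.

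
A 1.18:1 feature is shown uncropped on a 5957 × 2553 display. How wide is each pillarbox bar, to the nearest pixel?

1472 px

Since 1.180 < 2.333, the feature is height-limited.
The feature is 2553 × 1.180 ≈ 3012.54 px wide.
5957 − 3012.54 = 2944.46 px of bars (1472.23 each).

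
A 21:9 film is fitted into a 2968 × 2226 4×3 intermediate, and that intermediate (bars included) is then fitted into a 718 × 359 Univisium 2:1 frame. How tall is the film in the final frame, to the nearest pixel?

205 px

First fit — 21:9 into 2968×2226 spans the width: 2968.00 × 1272.00.
4×3 in 718×359: fills the height, so the intermediate becomes 478.67 × 359.00 — a scale of ×0.1613.
The film scales with it: height 1272.00 × 0.1613 ≈ 205.14.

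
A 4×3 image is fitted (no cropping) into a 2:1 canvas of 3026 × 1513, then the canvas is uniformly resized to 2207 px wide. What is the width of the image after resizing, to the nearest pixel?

1471 px

At 3026×1513 the image is height-limited, so width = 1513 × 4/3 ≈ 2017.33 px.
Scaling 3026 → 2207 is ×0.7293, so the width becomes 2017.33 × 0.7293 ≈ 1471.33 px.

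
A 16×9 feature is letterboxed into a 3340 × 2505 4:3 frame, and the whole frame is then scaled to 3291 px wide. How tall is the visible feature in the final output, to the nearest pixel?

1851 px

In the 3340×2505 frame the feature fills the width: height = 3340 × 9/16 ≈ 1878.75 px.
Resizing to 3291 px wide multiplies everything by 0.9853: 1878.75 → 1851.19 px.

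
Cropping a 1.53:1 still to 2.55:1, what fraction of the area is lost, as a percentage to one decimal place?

The width stays; only height is cut (since 2.55:1 is wider than 1.53:1).
Fraction kept = (1.530)/(2.550) ≈ 60.00%, so 40.00% is lost.

40.0%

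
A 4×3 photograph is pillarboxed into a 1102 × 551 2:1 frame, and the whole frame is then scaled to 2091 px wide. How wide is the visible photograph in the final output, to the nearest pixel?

At 1102×551 the photograph is height-limited, so width = 551 × 4/3 ≈ 734.67 px.
The frame scales by 2091/1102 = 1.8975; 734.67 × 1.8975 ≈ 1394.00 px.

1394 px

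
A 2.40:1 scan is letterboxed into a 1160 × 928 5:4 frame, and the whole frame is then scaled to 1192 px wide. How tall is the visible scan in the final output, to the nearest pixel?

Fitted into 1160×928, the scan spans the width; its height is 1160 / 2.400 ≈ 483.33 px.
The frame scales by 1192/1160 = 1.0276; 483.33 × 1.0276 ≈ 496.67 px.

497 px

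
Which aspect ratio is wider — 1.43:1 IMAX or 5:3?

1.43 and 5:3 = 1.667; 1.667 > 1.43.

5:3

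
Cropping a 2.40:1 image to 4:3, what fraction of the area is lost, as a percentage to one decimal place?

The height stays; only width is cut (since 4:3 is narrower than 2.40:1).
Area ratio = (1.333)/(2.400) = 55.56%; the remaining 44.44% is cropped out.

44.4%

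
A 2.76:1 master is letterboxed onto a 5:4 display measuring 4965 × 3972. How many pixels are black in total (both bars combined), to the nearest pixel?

2.76:1 is wider than 5:4, so it spans the full width.
That makes the image 1798.9130 px tall (4965 / 2.760).
Black = 3972 − 1798.9130 = 2173.0870 px.
Bar area = 2173.0870 × 4965 ≈ 10789377 px.

10789377 pixels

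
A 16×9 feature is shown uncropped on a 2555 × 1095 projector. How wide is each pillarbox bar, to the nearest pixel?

Since 1.778 < 2.333, the feature is height-limited.
That makes the image 1946.67 px wide (1095 × 16/9).
Black = 2555 − 1946.67 = 608.33 px, or 304.17 per bar.

304 px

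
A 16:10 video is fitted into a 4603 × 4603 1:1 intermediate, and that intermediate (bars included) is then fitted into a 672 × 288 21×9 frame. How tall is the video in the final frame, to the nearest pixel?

Inside the 4603×4603 canvas the video is width-limited at 4603.00 × 2876.88.
1:1 in 672×288: fills the height, so the intermediate becomes 288.00 × 288.00 — a scale of ×0.0626.
The video scales with it: height 2876.88 × 0.0626 ≈ 180.00.

180 px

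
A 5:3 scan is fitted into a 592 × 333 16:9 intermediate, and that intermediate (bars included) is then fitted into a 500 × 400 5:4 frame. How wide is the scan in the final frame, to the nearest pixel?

469 px

Inside the 592×333 canvas the scan is height-limited at 555.00 × 333.00.
Second fit — the 16:9 canvas into 500×400 spans the width: 500.00 × 281.25 (×0.8446 from 592×333).
So the scan's width is 555.00 × 0.8446 ≈ 468.75.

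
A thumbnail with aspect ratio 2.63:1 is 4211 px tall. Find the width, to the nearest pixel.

11075 px

Width = 4211 × 2.630 = 11074.93.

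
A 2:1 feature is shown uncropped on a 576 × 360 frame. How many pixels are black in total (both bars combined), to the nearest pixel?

Since 2.000 > 1.600, the feature is width-limited.
The feature is 576 × 1/2 ≈ 288.0000 px tall.
360 − 288.0000 = 72.0000 px of bars.
That's 72.0000 × 576 ≈ 41472 black pixels.

41472 pixels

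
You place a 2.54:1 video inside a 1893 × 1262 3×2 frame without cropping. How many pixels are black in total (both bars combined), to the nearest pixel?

978159 pixels

2.54:1 is wider than 3×2, so it spans the full width.
That makes the image 745.2756 px tall (1893 / 2.540).
Leftover height: 1262 − 745.2756 = 516.7244 px.
Bar area = 516.7244 × 1893 ≈ 978159 px.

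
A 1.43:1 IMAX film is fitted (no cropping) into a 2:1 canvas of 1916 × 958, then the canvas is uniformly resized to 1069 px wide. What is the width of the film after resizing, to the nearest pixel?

In the 1916×958 frame the film fills the height: width = 958 × 1.430 ≈ 1369.94 px.
Scaling 1916 → 1069 is ×0.5579, so the width becomes 1369.94 × 0.5579 ≈ 764.34 px.

764 px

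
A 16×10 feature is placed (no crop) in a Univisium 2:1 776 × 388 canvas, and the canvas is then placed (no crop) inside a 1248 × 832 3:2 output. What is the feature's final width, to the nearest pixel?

998 px

Inside the 776×388 canvas the feature is height-limited at 620.80 × 388.00.
The Univisium 2:1 canvas is width-limited in 1248×832, giving 1248.00 × 624.00; scale factor 1.6082.
Applying the same ×1.6082: 620.80 → 998.40.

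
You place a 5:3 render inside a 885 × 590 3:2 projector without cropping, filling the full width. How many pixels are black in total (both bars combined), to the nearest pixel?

52215 pixels

That makes the image 531.0000 px tall (885 × 3/5).
Black = 590 − 531.0000 = 59.0000 px.
Bar area = 59.0000 × 885 ≈ 52215 px.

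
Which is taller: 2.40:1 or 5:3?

5:3

2.4 and 5:3 = 1.667; 2.4 > 1.667. The smaller width-to-height ratio is the taller frame.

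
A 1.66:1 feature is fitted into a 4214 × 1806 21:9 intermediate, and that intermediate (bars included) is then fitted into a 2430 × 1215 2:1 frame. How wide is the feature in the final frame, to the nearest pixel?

Inside the 4214×1806 canvas the feature is height-limited at 2997.96 × 1806.00.
The 21:9 canvas is width-limited in 2430×1215, giving 2430.00 × 1041.43; scale factor 0.5766.
So the feature's width is 2997.96 × 0.5766 ≈ 1728.77.

1729 px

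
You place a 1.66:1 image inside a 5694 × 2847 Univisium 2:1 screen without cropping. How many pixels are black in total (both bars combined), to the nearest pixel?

2755839 pixels

Since 1.660 < 2.000, the image is height-limited.
The image is 2847 × 1.660 ≈ 4726.0200 px wide.
5694 − 4726.0200 = 967.9800 px of bars.
Across the 2847-px span: 967.9800 × 2847 ≈ 2755839 px.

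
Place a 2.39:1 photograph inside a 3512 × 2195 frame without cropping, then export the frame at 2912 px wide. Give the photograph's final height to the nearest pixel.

At 3512×2195 the photograph is width-limited, so height = 3512 / 2.390 ≈ 1469.46 px.
The frame scales by 2912/3512 = 0.8292; 1469.46 × 0.8292 ≈ 1218.41 px.

1218 px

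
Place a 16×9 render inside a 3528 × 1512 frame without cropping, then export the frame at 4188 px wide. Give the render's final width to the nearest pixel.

3191 px

In the 3528×1512 frame the render fills the height: width = 1512 × 16/9 ≈ 2688.00 px.
The frame scales by 4188/3528 = 1.1871; 2688.00 × 1.1871 ≈ 3190.86 px.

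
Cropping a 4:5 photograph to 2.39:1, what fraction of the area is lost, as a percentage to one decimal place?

The width stays; only height is cut (since 2.39:1 is wider than 4:5).
Area ratio = (0.800)/(2.390) = 33.47%; the remaining 66.53% is cropped out.

66.5%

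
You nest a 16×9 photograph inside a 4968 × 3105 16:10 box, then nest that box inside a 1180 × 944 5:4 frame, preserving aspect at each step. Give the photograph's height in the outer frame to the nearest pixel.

664 px

First fit — 16×9 into 4968×3105 spans the width: 4968.00 × 2794.50.
16:10 in 1180×944: fills the width, so the intermediate becomes 1180.00 × 737.50 — a scale of ×0.2375.
The photograph scales with it: height 2794.50 × 0.2375 ≈ 663.75.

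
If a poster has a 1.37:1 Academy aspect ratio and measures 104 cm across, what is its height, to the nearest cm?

76 cm

At 1.37:1 Academy, 104 / 1.370 ≈ 75.91.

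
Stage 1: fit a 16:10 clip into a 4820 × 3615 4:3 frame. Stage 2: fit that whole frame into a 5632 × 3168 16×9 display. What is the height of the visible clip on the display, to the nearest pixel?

2640 px

First fit — 16:10 into 4820×3615 spans the width: 4820.00 × 3012.50.
Second fit — the 4:3 canvas into 5632×3168 spans the height: 4224.00 × 3168.00 (×0.8763 from 4820×3615).
So the clip's height is 3012.50 × 0.8763 ≈ 2640.00.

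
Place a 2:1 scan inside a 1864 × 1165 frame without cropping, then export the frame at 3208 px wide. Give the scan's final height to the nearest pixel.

1604 px

At 1864×1165 the scan is width-limited, so height = 1864 × 1/2 ≈ 932.00 px.
Scaling 1864 → 3208 is ×1.7210, so the height becomes 932.00 × 1.7210 ≈ 1604.00 px.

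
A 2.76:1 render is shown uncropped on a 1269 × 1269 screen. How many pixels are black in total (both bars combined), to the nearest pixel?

Since 2.760 > 1.000, the render is width-limited.
The render is 1269 / 2.760 ≈ 459.7826 px tall.
Black = 1269 − 459.7826 = 809.2174 px.
That's 809.2174 × 1269 ≈ 1026897 black pixels.

1026897 pixels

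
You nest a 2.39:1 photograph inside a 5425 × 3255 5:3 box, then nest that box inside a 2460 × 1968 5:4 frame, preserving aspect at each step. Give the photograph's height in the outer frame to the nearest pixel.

1029 px

2.39:1 in 5425×3255: fills the width, so the photograph is 5425.00 × 2269.87.
Second fit — the 5:3 canvas into 2460×1968 spans the width: 2460.00 × 1476.00 (×0.4535 from 5425×3255).
So the photograph's height is 2269.87 × 0.4535 ≈ 1029.29.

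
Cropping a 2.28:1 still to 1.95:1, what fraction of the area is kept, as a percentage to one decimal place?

85.5%

Going from 2.28:1 to 1.95:1 means cutting width while keeping height.
Fraction kept = (1.950)/(2.280) ≈ 85.53%.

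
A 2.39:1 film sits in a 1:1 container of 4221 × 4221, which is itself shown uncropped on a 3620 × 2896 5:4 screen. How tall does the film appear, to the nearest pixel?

First fit — 2.39:1 into 4221×4221 spans the width: 4221.00 × 1766.11.
Second fit — the 1:1 canvas into 3620×2896 spans the height: 2896.00 × 2896.00 (×0.6861 from 4221×4221).
So the film's height is 1766.11 × 0.6861 ≈ 1211.72.

1212 px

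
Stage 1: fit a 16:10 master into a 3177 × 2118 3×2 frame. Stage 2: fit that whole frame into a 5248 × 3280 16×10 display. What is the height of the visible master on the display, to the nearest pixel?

3075 px

16:10 in 3177×2118: fills the width, so the master is 3177.00 × 1985.62.
Second fit — the 3×2 canvas into 5248×3280 spans the height: 4920.00 × 3280.00 (×1.5486 from 3177×2118).
Applying the same ×1.5486: 1985.62 → 3075.00.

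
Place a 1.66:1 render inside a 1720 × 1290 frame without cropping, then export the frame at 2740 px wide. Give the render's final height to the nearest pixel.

1651 px

In the 1720×1290 frame the render fills the width: height = 1720 / 1.660 ≈ 1036.14 px.
Scaling 1720 → 2740 is ×1.5930, so the height becomes 1036.14 × 1.5930 ≈ 1650.60 px.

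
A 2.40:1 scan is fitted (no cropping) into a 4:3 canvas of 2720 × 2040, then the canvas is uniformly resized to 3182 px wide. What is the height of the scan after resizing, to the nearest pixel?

In the 2720×2040 frame the scan fills the width: height = 2720 / 2.400 ≈ 1133.33 px.
Scaling 2720 → 3182 is ×1.1699, so the height becomes 1133.33 × 1.1699 ≈ 1325.83 px.

1326 px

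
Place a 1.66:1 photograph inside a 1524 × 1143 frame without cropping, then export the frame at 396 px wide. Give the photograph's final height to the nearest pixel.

At 1524×1143 the photograph is width-limited, so height = 1524 / 1.660 ≈ 918.07 px.
The frame scales by 396/1524 = 0.2598; 918.07 × 0.2598 ≈ 238.55 px.

239 px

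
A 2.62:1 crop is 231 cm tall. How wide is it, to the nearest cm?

605 cm

231 × 2.620 = 605.22.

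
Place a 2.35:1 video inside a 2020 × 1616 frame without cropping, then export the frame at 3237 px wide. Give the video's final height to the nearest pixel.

1377 px

In the 2020×1616 frame the video fills the width: height = 2020 / 2.350 ≈ 859.57 px.
The frame scales by 3237/2020 = 1.6025; 859.57 × 1.6025 ≈ 1377.45 px.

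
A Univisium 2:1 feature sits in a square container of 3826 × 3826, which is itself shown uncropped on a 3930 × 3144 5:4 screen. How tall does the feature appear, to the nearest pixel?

Univisium 2:1 in 3826×3826: fills the width, so the feature is 3826.00 × 1913.00.
Second fit — the square canvas into 3930×3144 spans the height: 3144.00 × 3144.00 (×0.8217 from 3826×3826).
So the feature's height is 1913.00 × 0.8217 ≈ 1572.00.

1572 px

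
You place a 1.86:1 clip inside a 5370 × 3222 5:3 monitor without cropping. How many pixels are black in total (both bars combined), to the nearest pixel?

1798430 pixels

Since 1.860 > 1.667, the clip is width-limited.
That makes the image 2887.0968 px tall (5370 / 1.860).
Leftover height: 3222 − 2887.0968 = 334.9032 px.
That's 334.9032 × 5370 ≈ 1798430 black pixels.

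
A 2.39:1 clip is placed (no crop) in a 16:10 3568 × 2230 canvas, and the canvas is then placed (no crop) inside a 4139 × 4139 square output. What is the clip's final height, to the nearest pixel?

Inside the 3568×2230 canvas the clip is width-limited at 3568.00 × 1492.89.
Second fit — the 16:10 canvas into 4139×4139 spans the width: 4139.00 × 2586.88 (×1.1600 from 3568×2230).
The clip scales with it: height 1492.89 × 1.1600 ≈ 1731.80.

1732 px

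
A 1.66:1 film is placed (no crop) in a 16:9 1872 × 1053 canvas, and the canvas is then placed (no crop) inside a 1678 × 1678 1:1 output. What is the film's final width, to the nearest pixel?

Inside the 1872×1053 canvas the film is height-limited at 1747.98 × 1053.00.
Second fit — the 16:9 canvas into 1678×1678 spans the width: 1678.00 × 943.88 (×0.8964 from 1872×1053).
So the film's width is 1747.98 × 0.8964 ≈ 1566.83.

1567 px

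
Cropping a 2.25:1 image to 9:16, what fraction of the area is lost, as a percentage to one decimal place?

75.0%

Going from 2.25:1 to 9:16 means cutting width while keeping height.
Fraction kept = (0.562)/(2.250) ≈ 25.00%, so 75.00% is lost.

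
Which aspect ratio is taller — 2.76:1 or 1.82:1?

1.82:1

2.76 and 1.82; 2.76 > 1.82. The smaller width-to-height ratio is the taller frame.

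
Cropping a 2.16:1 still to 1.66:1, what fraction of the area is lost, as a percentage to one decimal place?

23.1%

Going from 2.16:1 to 1.66:1 means cutting width while keeping height.
Area ratio = (1.660)/(2.160) = 76.85%; the remaining 23.15% is cropped out.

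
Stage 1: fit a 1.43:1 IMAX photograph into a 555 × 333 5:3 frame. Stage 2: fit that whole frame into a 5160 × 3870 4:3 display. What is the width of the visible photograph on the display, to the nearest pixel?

4427 px

1.43:1 IMAX in 555×333: fills the height, so the photograph is 476.19 × 333.00.
5:3 in 5160×3870: fills the width, so the intermediate becomes 5160.00 × 3096.00 — a scale of ×9.2973.
The photograph scales with it: width 476.19 × 9.2973 ≈ 4427.28.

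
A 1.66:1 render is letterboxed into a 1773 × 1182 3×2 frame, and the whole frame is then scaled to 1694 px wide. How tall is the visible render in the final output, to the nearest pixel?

Fitted into 1773×1182, the render spans the width; its height is 1773 / 1.660 ≈ 1068.07 px.
The frame scales by 1694/1773 = 0.9554; 1068.07 × 0.9554 ≈ 1020.48 px.

1020 px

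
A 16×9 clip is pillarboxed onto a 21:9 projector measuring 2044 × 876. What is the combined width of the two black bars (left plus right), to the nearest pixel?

487 px

16×9 is narrower than 21:9, so it spans the full height.
Content width = 876 × 16/9 ≈ 1557.33 px.
Black = 2044 − 1557.33 = 486.67 px.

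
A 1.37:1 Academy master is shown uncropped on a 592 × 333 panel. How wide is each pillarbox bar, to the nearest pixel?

68 px

Since 1.370 < 1.778, the master is height-limited.
The master is 333 × 1.370 ≈ 456.21 px wide.
Leftover width: 592 − 456.21 = 135.79 px → 67.89 each side.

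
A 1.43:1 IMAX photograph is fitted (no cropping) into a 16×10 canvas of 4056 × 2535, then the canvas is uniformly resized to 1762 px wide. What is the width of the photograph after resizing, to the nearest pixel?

1575 px

Fitted into 4056×2535, the photograph spans the height; its width is 2535 × 1.430 ≈ 3625.05 px.
Scaling 4056 → 1762 is ×0.4344, so the width becomes 3625.05 × 0.4344 ≈ 1574.79 px.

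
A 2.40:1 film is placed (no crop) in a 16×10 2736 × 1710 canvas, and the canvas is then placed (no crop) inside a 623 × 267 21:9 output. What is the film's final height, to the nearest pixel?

178 px

First fit — 2.40:1 into 2736×1710 spans the width: 2736.00 × 1140.00.
Second fit — the 16×10 canvas into 623×267 spans the height: 427.20 × 267.00 (×0.1561 from 2736×1710).
So the film's height is 1140.00 × 0.1561 ≈ 178.00.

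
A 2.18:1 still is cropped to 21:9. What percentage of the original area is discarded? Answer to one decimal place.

The width stays; only height is cut (since 21:9 is wider than 2.18:1).
Fraction kept = (2.180)/(2.333) ≈ 93.43%, so 6.57% is lost.

6.6%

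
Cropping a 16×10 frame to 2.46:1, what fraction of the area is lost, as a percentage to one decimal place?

35.0%

Going from 16×10 to 2.46:1 means cutting height while keeping width.
Area ratio = (1.600)/(2.460) = 65.04%; the remaining 34.96% is cropped out.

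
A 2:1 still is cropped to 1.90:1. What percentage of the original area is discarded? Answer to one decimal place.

1.90:1 is narrower than 2:1, so the crop keeps the full height and trims the width.
(1.900)/(2.000) ≈ 0.950 of the area survives, leaving 5.00% discarded.

5.0%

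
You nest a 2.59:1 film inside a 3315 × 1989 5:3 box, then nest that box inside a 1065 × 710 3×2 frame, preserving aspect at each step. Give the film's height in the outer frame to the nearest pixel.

2.59:1 in 3315×1989: fills the width, so the film is 3315.00 × 1279.92.
5:3 in 1065×710: fills the width, so the intermediate becomes 1065.00 × 639.00 — a scale of ×0.3213.
Applying the same ×0.3213: 1279.92 → 411.20.

411 px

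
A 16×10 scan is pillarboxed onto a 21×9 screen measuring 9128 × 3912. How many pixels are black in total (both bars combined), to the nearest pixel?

11222746 pixels

Since 1.600 < 2.333, the scan is height-limited.
The scan is 3912 × 16/10 ≈ 6259.2000 px wide.
Leftover width: 9128 − 6259.2000 = 2868.8000 px.
That's 2868.8000 × 3912 ≈ 11222746 black pixels.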